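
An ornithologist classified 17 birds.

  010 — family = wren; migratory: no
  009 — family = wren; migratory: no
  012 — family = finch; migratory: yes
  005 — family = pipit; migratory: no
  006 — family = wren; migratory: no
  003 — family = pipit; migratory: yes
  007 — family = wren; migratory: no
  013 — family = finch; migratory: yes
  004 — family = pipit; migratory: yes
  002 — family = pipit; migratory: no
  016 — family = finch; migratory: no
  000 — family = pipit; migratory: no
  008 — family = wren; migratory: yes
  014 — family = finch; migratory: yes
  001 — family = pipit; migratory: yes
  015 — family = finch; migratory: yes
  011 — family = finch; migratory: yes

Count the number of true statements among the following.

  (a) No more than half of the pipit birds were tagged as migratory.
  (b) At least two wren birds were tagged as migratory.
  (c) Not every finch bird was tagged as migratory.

(a) pipit: |A| = 6, |A ∩ B| = 3; needs |A ∩ B| ≤ |A ∖ B| — true.
(b) wren: |A| = 5, |A ∩ B| = 1; needs |A ∩ B| ≥ 2 — false.
(c) finch: |A| = 6, |A ∩ B| = 5; needs A ⊄ B (|A ∖ B| ≥ 1) — true.

2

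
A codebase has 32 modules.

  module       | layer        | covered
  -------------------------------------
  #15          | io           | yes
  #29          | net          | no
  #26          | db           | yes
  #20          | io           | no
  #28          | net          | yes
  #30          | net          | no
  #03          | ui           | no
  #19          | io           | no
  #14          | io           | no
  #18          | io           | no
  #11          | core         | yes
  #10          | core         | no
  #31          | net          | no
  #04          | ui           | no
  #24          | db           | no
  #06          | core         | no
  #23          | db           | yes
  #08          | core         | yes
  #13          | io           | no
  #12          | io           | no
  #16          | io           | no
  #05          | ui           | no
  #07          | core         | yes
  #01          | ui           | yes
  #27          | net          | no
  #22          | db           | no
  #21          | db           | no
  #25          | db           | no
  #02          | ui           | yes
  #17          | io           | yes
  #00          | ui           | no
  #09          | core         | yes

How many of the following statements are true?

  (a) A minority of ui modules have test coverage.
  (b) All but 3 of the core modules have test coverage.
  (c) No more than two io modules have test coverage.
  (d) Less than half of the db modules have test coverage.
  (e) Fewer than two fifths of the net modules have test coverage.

(a) ui: |A| = 6, |A ∩ B| = 2; needs |A ∩ B| < |A ∖ B| — true.
(b) core: |A| = 6, |A ∩ B| = 4; needs |A ∖ B| = 3 — false.
(c) io: |A| = 9, |A ∩ B| = 2; needs |A ∩ B| ≤ 2 — true.
(d) db: |A| = 6, |A ∩ B| = 2; needs |A ∩ B| < |A ∖ B| — true.
(e) net: |A| = 5, |A ∩ B| = 1; needs |A ∩ B| / |A| < 2/5 — true.

4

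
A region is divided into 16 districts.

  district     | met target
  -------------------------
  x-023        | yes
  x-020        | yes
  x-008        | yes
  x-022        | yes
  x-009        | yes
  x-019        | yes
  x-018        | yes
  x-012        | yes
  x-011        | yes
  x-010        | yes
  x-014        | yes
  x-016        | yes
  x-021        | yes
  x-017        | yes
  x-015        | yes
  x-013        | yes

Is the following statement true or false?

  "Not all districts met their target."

False

'Not all districts met their target' holds iff A ⊄ B (|A ∖ B| ≥ 1).
|A| = 16, |A ∩ B| = 16, |A ∖ B| = 0.
So the statement is false.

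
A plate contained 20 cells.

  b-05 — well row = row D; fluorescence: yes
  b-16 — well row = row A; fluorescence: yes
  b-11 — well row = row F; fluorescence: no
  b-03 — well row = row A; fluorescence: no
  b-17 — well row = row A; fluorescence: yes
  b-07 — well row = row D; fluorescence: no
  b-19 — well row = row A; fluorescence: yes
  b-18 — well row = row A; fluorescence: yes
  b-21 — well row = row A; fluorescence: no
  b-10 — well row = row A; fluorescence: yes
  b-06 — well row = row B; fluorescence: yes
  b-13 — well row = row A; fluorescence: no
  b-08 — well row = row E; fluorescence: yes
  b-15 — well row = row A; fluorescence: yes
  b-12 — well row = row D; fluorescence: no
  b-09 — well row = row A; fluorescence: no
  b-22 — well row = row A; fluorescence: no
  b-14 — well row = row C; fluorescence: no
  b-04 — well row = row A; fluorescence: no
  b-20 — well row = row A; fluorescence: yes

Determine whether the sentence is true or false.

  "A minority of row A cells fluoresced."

False

'A minority of row A cells fluoresced' holds iff |A ∩ B| < |A ∖ B|.
A (the restrictor) = {b-16, b-03, b-17, b-19, b-18, b-21, b-10, b-13, b-15, b-09, b-22, b-04, b-20}, |A| = 13.
A ∩ B = {b-16, b-17, b-19, b-18, b-10, b-15, b-20}, so |A ∩ B| = 7.
A ∖ B = {b-03, b-21, b-13, b-09, b-22, b-04}, so |A ∖ B| = 6.
7 > 6, so the statement is false.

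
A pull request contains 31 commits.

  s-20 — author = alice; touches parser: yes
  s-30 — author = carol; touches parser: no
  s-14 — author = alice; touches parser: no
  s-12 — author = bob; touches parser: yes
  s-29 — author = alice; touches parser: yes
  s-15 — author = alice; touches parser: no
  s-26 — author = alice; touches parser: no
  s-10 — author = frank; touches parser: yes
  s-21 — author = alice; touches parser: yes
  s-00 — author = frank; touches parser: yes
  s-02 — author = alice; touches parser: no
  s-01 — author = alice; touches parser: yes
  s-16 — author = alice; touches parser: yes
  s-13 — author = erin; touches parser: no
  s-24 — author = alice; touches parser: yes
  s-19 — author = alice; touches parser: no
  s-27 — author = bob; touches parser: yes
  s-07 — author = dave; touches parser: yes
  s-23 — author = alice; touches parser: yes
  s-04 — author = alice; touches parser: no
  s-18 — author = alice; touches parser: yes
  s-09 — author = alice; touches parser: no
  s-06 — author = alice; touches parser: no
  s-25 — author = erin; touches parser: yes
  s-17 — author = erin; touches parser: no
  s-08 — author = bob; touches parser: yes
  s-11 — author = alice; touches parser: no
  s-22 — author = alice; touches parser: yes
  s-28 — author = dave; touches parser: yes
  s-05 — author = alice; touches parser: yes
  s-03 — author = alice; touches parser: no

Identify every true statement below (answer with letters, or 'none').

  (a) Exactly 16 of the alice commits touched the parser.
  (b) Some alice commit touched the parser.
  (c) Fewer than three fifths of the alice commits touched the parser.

|A| = 20, |A ∩ B| = 10, |A ∖ B| = 10.
(a) |A ∩ B| = 16: fails.
(b) A ∩ B ≠ ∅ (|A ∩ B| ≥ 1): holds.
(c) |A ∩ B| / |A| < 3/5: holds.

(b), (c)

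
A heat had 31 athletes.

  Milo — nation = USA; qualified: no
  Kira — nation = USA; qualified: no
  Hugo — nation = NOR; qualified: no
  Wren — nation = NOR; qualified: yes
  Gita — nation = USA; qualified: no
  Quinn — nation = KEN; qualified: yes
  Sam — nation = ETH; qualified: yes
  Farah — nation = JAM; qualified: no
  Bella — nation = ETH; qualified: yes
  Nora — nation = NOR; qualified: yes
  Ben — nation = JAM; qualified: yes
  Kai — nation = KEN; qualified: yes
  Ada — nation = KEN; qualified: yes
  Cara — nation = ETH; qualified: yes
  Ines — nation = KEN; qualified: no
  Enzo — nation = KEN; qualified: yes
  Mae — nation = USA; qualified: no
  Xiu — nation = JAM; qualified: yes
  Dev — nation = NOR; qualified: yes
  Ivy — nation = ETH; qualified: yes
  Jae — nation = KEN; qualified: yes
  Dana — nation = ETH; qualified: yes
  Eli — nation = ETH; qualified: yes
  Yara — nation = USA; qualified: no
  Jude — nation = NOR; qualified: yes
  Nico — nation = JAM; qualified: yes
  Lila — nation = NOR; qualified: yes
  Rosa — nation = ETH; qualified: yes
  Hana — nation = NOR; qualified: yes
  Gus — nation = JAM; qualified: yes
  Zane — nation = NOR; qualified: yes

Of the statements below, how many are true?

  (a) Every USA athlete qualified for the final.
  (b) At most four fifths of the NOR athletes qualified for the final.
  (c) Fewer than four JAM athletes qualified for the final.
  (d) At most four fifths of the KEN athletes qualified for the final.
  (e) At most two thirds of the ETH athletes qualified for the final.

0

(a) USA: |A| = 5, |A ∩ B| = 0; needs A ⊆ B, i.e. every element of A is in B (|A ∖ B| = 0) — false.
(b) NOR: |A| = 8, |A ∩ B| = 7; needs |A ∩ B| / |A| ≤ 4/5 — false.
(c) JAM: |A| = 5, |A ∩ B| = 4; needs |A ∩ B| < 4 — false.
(d) KEN: |A| = 6, |A ∩ B| = 5; needs |A ∩ B| / |A| ≤ 4/5 — false.
(e) ETH: |A| = 7, |A ∩ B| = 7; needs |A ∩ B| / |A| ≤ 2/3 — false.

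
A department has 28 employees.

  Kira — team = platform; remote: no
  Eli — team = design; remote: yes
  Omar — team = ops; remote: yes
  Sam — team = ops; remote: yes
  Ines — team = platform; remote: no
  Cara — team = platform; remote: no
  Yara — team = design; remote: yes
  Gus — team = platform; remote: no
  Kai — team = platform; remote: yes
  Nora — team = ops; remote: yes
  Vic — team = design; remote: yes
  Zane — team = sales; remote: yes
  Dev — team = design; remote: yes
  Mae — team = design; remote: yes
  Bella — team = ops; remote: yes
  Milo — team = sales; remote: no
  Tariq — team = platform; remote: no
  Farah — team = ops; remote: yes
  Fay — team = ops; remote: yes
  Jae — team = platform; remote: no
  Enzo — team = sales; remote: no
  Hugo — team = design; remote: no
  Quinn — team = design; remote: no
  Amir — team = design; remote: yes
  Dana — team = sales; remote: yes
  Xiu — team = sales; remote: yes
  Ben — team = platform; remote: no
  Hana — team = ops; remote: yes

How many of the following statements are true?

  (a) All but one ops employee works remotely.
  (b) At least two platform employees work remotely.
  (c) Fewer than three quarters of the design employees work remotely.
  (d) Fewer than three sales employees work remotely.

0

(a) ops: |A| = 7, |A ∩ B| = 7; needs |A ∖ B| = 1 — false.
(b) platform: |A| = 8, |A ∩ B| = 1; needs |A ∩ B| ≥ 2 — false.
(c) design: |A| = 8, |A ∩ B| = 6; needs |A ∩ B| / |A| < 3/4 — false.
(d) sales: |A| = 5, |A ∩ B| = 3; needs |A ∩ B| < 3 — false.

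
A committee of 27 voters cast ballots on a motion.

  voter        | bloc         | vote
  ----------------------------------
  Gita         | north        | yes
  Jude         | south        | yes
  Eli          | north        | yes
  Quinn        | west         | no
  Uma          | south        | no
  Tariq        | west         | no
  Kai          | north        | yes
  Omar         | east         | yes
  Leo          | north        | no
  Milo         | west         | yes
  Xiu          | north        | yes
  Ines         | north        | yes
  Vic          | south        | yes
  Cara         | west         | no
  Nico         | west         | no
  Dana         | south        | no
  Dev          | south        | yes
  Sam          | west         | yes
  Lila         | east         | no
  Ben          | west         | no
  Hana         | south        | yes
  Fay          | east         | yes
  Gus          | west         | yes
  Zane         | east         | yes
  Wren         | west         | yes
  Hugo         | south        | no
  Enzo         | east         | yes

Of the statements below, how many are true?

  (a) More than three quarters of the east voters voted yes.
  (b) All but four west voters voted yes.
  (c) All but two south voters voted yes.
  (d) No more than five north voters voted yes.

(a) east: |A| = 5, |A ∩ B| = 4; needs |A ∩ B| / |A| > 3/4 — true.
(b) west: |A| = 9, |A ∩ B| = 4; needs |A ∖ B| = 4 — false.
(c) south: |A| = 7, |A ∩ B| = 4; needs |A ∖ B| = 2 — false.
(d) north: |A| = 6, |A ∩ B| = 5; needs |A ∩ B| ≤ 5 — true.

2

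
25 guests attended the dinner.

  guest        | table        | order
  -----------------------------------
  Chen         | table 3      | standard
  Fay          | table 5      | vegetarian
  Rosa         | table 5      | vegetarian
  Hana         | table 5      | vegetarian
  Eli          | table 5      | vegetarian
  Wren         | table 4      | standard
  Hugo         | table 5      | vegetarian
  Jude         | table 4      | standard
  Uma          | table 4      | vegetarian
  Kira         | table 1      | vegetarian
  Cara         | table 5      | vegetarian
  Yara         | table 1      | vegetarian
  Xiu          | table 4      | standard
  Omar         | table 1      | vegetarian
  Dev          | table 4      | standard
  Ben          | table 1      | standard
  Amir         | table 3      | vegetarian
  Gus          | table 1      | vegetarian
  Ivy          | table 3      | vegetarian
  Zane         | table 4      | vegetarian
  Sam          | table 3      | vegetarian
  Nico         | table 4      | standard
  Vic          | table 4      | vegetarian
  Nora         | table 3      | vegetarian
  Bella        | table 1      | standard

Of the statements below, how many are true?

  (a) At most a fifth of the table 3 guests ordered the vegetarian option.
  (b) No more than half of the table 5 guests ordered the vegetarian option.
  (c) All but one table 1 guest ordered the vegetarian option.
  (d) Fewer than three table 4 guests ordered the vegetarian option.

(a) table 3: |A| = 5, |A ∩ B| = 4; needs |A ∩ B| / |A| ≤ 1/5 — false.
(b) table 5: |A| = 6, |A ∩ B| = 6; needs |A ∩ B| ≤ |A ∖ B| — false.
(c) table 1: |A| = 6, |A ∩ B| = 4; needs |A ∖ B| = 1 — false.
(d) table 4: |A| = 8, |A ∩ B| = 3; needs |A ∩ B| < 3 — false.

0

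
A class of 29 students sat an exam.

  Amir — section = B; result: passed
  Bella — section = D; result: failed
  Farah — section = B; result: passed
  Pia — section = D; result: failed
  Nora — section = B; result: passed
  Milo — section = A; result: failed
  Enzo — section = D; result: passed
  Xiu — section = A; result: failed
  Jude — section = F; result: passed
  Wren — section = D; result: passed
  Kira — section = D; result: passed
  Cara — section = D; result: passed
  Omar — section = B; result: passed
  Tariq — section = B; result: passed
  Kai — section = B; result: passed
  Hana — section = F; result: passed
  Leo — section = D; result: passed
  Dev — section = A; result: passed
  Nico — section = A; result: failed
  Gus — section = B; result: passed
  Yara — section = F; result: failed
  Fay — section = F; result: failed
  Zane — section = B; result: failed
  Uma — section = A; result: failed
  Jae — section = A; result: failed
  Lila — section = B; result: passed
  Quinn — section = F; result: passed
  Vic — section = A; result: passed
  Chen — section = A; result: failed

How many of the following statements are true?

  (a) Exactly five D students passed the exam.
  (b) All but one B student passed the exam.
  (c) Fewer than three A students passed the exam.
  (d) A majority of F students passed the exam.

4

(a) D: |A| = 7, |A ∩ B| = 5; needs |A ∩ B| = 5 — true.
(b) B: |A| = 9, |A ∩ B| = 8; needs |A ∖ B| = 1 — true.
(c) A: |A| = 8, |A ∩ B| = 2; needs |A ∩ B| < 3 — true.
(d) F: |A| = 5, |A ∩ B| = 3; needs |A ∩ B| > |A ∖ B| — true.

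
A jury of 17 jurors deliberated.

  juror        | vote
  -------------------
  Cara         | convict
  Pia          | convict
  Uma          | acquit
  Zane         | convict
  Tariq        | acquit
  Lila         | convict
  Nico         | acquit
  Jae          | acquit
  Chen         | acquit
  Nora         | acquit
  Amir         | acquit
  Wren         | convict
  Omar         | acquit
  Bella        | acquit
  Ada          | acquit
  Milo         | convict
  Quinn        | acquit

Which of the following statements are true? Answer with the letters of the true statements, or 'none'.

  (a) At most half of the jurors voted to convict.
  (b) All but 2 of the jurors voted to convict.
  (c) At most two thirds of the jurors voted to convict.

|A| = 17, |A ∩ B| = 6, |A ∖ B| = 11.
(a) |A ∩ B| ≤ |A ∖ B|: holds.
(b) |A ∖ B| = 2: fails.
(c) |A ∩ B| / |A| ≤ 2/3: holds.

(a), (c)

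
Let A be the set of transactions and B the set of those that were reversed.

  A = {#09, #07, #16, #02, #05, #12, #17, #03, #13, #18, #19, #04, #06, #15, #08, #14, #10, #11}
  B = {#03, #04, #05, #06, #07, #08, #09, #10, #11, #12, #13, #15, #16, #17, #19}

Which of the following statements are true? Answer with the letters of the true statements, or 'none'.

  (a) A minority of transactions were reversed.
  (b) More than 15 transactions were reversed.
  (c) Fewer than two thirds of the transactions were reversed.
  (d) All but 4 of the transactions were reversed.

none

|A| = 18, |A ∩ B| = 15, |A ∖ B| = 3.
(a) |A ∩ B| < |A ∖ B|: fails.
(b) |A ∩ B| > 15: fails.
(c) |A ∩ B| / |A| < 2/3: fails.
(d) |A ∖ B| = 4: fails.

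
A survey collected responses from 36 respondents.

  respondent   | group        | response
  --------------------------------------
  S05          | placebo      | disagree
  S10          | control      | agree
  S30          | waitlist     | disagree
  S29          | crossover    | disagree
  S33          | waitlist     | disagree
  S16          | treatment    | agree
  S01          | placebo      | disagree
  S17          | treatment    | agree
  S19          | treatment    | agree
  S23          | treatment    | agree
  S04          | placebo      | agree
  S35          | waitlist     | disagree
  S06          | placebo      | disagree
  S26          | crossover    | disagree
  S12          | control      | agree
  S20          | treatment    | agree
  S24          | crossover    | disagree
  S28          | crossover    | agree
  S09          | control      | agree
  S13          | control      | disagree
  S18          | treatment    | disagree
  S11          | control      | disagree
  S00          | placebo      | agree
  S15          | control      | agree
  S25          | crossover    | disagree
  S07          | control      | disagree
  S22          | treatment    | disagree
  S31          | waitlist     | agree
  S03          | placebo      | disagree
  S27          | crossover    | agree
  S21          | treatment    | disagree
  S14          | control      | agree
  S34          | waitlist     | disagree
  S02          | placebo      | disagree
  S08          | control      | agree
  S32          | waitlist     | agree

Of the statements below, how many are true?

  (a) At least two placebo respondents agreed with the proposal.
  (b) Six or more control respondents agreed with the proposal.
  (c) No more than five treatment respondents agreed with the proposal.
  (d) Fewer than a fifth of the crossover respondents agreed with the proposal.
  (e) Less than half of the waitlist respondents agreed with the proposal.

4

(a) placebo: |A| = 7, |A ∩ B| = 2; needs |A ∩ B| ≥ 2 — true.
(b) control: |A| = 9, |A ∩ B| = 6; needs |A ∩ B| ≥ 6 — true.
(c) treatment: |A| = 8, |A ∩ B| = 5; needs |A ∩ B| ≤ 5 — true.
(d) crossover: |A| = 6, |A ∩ B| = 2; needs |A ∩ B| / |A| < 1/5 — false.
(e) waitlist: |A| = 6, |A ∩ B| = 2; needs |A ∩ B| < |A ∖ B| — true.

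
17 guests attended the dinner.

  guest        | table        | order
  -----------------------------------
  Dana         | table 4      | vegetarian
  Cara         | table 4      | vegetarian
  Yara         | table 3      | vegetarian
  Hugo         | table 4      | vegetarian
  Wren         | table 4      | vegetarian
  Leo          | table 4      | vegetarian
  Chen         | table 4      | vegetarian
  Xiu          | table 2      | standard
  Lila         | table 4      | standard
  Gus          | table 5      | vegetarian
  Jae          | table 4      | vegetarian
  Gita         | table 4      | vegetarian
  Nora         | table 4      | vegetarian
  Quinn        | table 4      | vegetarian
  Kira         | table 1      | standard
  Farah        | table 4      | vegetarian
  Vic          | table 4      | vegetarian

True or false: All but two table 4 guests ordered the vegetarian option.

False

The determiner here denotes the relation: |A ∖ B| = 2.
A (the restrictor) = {Dana, Cara, Hugo, Wren, Leo, Chen, Lila, Jae, Gita, Nora, Quinn, Farah, Vic}, |A| = 13.
A ∖ B = {Lila}, so |A ∖ B| = 1.
|A ∖ B| = 1, so the statement is false.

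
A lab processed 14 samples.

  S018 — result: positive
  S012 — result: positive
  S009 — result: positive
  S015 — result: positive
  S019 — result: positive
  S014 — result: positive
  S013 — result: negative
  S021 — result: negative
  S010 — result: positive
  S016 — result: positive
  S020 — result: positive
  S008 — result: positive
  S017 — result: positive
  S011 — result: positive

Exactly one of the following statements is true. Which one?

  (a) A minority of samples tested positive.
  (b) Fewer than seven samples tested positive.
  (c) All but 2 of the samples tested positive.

(c)

|A| = 14, |A ∩ B| = 12, |A ∖ B| = 2.
(a) requires |A ∩ B| < |A ∖ B|: false.
(b) requires |A ∩ B| < 7: false.
(c) requires |A ∖ B| = 2: true.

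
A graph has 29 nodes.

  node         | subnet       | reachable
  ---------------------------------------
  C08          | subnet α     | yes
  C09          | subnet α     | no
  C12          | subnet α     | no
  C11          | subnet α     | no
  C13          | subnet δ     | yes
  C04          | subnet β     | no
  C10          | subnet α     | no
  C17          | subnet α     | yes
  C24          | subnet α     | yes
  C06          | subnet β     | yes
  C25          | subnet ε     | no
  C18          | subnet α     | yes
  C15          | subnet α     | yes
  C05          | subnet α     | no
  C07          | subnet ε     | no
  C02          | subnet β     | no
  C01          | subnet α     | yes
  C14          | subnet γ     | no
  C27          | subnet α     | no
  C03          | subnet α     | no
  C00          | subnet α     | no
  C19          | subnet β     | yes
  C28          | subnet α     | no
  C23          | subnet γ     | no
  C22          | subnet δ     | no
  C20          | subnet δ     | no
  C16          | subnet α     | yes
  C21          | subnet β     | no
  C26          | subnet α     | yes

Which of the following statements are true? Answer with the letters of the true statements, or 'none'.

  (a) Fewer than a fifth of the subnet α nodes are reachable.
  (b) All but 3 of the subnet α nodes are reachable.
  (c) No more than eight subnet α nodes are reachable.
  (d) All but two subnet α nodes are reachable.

|A| = 17, |A ∩ B| = 8, |A ∖ B| = 9.
(a) |A ∩ B| / |A| < 1/5: fails.
(b) |A ∖ B| = 3: fails.
(c) |A ∩ B| ≤ 8: holds.
(d) |A ∖ B| = 2: fails.

(c)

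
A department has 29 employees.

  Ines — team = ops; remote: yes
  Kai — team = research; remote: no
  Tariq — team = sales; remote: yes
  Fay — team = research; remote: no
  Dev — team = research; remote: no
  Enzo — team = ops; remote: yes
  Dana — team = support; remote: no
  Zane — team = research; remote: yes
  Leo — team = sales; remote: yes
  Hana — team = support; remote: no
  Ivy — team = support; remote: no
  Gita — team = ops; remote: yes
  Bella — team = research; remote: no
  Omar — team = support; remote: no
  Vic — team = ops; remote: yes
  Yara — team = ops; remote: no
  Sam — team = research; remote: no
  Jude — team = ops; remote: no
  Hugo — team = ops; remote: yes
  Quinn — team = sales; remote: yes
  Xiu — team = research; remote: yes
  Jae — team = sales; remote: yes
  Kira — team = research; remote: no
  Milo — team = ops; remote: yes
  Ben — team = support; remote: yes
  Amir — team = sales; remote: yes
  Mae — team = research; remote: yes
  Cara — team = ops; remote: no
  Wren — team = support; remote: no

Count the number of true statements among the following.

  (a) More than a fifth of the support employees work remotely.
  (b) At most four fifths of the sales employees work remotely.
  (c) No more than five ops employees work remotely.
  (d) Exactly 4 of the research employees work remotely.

0

(a) support: |A| = 6, |A ∩ B| = 1; needs |A ∩ B| / |A| > 1/5 — false.
(b) sales: |A| = 5, |A ∩ B| = 5; needs |A ∩ B| / |A| ≤ 4/5 — false.
(c) ops: |A| = 9, |A ∩ B| = 6; needs |A ∩ B| ≤ 5 — false.
(d) research: |A| = 9, |A ∩ B| = 3; needs |A ∩ B| = 4 — false.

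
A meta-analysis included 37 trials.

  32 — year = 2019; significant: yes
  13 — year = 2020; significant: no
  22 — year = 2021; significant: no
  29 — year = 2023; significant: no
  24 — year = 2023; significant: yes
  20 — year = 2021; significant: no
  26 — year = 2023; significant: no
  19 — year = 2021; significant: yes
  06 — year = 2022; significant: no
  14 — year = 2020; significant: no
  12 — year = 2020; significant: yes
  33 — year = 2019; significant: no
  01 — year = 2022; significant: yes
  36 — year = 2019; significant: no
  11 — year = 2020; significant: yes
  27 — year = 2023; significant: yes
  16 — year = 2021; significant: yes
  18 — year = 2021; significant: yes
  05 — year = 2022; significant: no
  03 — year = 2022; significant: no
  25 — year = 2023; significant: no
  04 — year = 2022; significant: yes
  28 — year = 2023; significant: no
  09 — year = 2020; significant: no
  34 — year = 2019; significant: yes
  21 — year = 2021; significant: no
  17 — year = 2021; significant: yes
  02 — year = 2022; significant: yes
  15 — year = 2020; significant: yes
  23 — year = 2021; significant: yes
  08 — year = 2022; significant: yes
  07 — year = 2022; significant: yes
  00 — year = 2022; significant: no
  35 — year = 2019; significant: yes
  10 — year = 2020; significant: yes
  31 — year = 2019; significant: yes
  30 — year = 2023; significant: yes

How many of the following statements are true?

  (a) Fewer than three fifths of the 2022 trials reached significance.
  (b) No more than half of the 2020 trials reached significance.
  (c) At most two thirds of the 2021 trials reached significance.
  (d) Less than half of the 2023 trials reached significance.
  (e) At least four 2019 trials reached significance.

4

(a) 2022: |A| = 9, |A ∩ B| = 5; needs |A ∩ B| / |A| < 3/5 — true.
(b) 2020: |A| = 7, |A ∩ B| = 4; needs |A ∩ B| ≤ |A ∖ B| — false.
(c) 2021: |A| = 8, |A ∩ B| = 5; needs |A ∩ B| / |A| ≤ 2/3 — true.
(d) 2023: |A| = 7, |A ∩ B| = 3; needs |A ∩ B| < |A ∖ B| — true.
(e) 2019: |A| = 6, |A ∩ B| = 4; needs |A ∩ B| ≥ 4 — true.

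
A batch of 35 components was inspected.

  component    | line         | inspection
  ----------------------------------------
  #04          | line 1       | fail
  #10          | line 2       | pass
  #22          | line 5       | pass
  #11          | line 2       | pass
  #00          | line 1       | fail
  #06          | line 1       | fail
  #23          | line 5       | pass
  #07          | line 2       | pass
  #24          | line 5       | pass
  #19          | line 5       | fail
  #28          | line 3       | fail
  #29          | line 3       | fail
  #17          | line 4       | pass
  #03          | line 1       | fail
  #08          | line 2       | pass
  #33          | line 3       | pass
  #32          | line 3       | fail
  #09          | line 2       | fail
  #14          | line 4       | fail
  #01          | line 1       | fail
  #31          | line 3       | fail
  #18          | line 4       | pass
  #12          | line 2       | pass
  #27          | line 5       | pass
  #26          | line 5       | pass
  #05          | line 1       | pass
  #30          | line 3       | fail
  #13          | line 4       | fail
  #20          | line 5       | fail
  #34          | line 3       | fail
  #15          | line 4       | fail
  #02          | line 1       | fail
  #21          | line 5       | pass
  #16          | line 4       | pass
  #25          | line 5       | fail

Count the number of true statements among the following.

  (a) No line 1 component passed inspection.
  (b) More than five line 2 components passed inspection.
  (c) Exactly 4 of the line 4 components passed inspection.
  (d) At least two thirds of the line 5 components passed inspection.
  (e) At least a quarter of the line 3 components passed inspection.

(a) line 1: |A| = 7, |A ∩ B| = 1; needs A ∩ B = ∅ (|A ∩ B| = 0) — false.
(b) line 2: |A| = 6, |A ∩ B| = 5; needs |A ∩ B| > 5 — false.
(c) line 4: |A| = 6, |A ∩ B| = 3; needs |A ∩ B| = 4 — false.
(d) line 5: |A| = 9, |A ∩ B| = 6; needs |A ∩ B| / |A| ≥ 2/3 — true.
(e) line 3: |A| = 7, |A ∩ B| = 1; needs |A ∩ B| / |A| ≥ 1/4 — false.

1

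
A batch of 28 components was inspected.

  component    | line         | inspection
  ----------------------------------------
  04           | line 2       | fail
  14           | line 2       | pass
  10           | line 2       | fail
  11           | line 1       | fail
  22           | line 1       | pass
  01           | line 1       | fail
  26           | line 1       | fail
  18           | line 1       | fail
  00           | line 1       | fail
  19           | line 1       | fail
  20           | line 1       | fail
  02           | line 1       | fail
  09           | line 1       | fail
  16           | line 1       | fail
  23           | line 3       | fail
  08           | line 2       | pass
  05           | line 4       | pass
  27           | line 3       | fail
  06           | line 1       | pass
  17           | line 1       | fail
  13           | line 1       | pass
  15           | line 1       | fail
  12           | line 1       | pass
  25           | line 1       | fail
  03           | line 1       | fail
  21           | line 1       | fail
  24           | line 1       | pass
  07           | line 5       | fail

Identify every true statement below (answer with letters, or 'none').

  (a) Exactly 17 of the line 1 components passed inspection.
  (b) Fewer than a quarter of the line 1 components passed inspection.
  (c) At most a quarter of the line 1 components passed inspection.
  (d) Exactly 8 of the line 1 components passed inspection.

(c)

|A| = 20, |A ∩ B| = 5, |A ∖ B| = 15.
(a) |A ∩ B| = 17: fails.
(b) |A ∩ B| / |A| < 1/4: fails.
(c) |A ∩ B| / |A| ≤ 1/4: holds.
(d) |A ∩ B| = 8: fails.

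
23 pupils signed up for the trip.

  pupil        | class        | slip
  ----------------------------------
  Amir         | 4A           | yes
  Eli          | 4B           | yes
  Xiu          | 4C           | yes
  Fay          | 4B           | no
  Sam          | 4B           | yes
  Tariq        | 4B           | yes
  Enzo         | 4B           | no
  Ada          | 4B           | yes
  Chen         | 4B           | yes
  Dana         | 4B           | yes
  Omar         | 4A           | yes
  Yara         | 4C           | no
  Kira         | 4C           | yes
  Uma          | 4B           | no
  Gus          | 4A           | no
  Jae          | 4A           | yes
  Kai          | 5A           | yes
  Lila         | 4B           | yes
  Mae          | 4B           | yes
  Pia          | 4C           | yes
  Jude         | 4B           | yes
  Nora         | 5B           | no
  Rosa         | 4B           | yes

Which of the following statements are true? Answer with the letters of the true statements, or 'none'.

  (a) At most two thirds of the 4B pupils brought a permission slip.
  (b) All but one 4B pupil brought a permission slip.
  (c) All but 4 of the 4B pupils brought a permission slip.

|A| = 13, |A ∩ B| = 10, |A ∖ B| = 3.
(a) |A ∩ B| / |A| ≤ 2/3: fails.
(b) |A ∖ B| = 1: fails.
(c) |A ∖ B| = 4: fails.

none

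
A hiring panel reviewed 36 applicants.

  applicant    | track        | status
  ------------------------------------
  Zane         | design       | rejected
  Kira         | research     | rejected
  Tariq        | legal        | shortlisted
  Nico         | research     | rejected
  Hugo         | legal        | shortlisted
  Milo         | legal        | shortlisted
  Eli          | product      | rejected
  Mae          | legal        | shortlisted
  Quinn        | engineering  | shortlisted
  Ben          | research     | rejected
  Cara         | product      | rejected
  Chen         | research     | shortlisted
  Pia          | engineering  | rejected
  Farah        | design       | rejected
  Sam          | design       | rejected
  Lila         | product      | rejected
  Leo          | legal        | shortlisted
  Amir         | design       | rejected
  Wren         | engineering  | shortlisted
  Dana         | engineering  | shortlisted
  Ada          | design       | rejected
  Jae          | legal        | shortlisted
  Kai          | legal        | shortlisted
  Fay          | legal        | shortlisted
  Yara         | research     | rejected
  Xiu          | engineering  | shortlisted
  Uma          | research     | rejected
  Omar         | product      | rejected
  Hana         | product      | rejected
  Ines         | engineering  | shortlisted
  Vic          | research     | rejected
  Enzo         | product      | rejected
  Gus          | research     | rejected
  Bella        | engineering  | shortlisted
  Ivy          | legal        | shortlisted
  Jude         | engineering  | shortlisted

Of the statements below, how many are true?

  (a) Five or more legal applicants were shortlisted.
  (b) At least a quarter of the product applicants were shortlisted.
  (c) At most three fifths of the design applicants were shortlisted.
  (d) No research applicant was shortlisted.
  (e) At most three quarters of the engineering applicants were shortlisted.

(a) legal: |A| = 9, |A ∩ B| = 9; needs |A ∩ B| ≥ 5 — true.
(b) product: |A| = 6, |A ∩ B| = 0; needs |A ∩ B| / |A| ≥ 1/4 — false.
(c) design: |A| = 5, |A ∩ B| = 0; needs |A ∩ B| / |A| ≤ 3/5 — true.
(d) research: |A| = 8, |A ∩ B| = 1; needs A ∩ B = ∅ (|A ∩ B| = 0) — false.
(e) engineering: |A| = 8, |A ∩ B| = 7; needs |A ∩ B| / |A| ≤ 3/4 — false.

2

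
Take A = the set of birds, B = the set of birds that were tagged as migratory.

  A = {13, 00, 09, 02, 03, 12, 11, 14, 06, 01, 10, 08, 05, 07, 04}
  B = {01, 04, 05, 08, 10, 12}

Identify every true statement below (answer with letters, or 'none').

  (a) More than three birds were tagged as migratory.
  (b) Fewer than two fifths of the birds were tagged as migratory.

|A| = 15, |A ∩ B| = 6, |A ∖ B| = 9.
(a) |A ∩ B| > 3: holds.
(b) |A ∩ B| / |A| < 2/5: fails.

(a)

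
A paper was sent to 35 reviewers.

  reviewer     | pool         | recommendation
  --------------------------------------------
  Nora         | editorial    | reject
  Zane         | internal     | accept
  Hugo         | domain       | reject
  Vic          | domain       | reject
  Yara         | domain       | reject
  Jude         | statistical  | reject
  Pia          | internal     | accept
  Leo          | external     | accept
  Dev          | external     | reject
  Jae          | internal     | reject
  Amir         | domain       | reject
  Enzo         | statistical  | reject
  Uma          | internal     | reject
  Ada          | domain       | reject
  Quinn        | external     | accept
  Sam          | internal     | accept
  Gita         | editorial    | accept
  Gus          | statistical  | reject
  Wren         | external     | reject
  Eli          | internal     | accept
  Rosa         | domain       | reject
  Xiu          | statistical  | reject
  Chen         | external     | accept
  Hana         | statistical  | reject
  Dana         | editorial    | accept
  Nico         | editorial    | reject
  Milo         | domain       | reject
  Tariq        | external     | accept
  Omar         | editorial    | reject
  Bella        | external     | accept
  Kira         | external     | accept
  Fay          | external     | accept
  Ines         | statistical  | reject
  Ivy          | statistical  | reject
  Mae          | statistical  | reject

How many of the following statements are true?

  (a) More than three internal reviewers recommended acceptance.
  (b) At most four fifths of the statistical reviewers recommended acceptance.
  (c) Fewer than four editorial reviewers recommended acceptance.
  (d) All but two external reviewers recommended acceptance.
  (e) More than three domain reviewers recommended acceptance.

(a) internal: |A| = 6, |A ∩ B| = 4; needs |A ∩ B| > 3 — true.
(b) statistical: |A| = 8, |A ∩ B| = 0; needs |A ∩ B| / |A| ≤ 4/5 — true.
(c) editorial: |A| = 5, |A ∩ B| = 2; needs |A ∩ B| < 4 — true.
(d) external: |A| = 9, |A ∩ B| = 7; needs |A ∖ B| = 2 — true.
(e) domain: |A| = 7, |A ∩ B| = 0; needs |A ∩ B| > 3 — false.

4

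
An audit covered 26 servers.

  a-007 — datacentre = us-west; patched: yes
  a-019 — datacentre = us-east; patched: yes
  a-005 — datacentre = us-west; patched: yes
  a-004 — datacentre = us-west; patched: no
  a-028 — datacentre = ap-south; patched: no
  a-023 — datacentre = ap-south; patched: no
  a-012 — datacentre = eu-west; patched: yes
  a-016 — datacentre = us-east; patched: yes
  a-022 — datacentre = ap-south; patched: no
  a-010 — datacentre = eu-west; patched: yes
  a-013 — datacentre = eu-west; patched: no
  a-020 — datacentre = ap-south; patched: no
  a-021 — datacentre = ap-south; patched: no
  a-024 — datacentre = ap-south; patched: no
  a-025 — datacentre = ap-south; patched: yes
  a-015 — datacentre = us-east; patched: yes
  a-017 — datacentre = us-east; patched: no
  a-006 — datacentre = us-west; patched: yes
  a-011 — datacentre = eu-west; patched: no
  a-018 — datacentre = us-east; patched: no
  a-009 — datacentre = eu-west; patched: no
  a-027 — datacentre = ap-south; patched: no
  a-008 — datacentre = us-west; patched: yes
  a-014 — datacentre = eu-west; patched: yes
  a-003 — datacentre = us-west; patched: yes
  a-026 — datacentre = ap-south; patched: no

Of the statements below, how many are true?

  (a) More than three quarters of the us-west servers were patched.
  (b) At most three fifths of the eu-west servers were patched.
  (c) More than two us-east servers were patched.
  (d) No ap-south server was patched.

3

(a) us-west: |A| = 6, |A ∩ B| = 5; needs |A ∩ B| / |A| > 3/4 — true.
(b) eu-west: |A| = 6, |A ∩ B| = 3; needs |A ∩ B| / |A| ≤ 3/5 — true.
(c) us-east: |A| = 5, |A ∩ B| = 3; needs |A ∩ B| > 2 — true.
(d) ap-south: |A| = 9, |A ∩ B| = 1; needs A ∩ B = ∅ (|A ∩ B| = 0) — false.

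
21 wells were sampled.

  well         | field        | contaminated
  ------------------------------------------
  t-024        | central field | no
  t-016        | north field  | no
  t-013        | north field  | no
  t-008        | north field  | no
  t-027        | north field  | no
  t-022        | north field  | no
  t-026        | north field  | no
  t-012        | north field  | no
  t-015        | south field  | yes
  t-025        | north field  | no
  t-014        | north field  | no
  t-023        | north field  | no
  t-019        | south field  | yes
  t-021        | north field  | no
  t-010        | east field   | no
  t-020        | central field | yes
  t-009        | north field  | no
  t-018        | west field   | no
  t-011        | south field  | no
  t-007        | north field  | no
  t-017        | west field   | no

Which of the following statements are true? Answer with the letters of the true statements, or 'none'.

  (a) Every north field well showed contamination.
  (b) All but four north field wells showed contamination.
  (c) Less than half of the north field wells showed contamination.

|A| = 13, |A ∩ B| = 0, |A ∖ B| = 13.
(a) A ⊆ B, i.e. every element of A is in B (|A ∖ B| = 0): fails.
(b) |A ∖ B| = 4: fails.
(c) |A ∩ B| < |A ∖ B|: holds.

(c)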